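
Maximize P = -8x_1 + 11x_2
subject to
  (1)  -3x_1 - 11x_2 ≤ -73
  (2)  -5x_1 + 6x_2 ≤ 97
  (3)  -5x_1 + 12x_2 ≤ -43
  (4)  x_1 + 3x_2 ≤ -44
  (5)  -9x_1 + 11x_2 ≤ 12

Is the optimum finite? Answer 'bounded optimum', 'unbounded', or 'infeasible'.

infeasible

The boundaries -3x_1 - 11x_2 = -73 and -5x_1 + 12x_2 = -43 meet at (1349/91, 236/91), but that point violates x_1 + 3x_2 ≤ -44. Every candidate vertex is excluded by some other constraint, so the feasible region is empty.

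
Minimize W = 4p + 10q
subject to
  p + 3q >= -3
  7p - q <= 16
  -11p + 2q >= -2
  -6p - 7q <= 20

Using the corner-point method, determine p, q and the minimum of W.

Vertices and W = 4p + 10q:
  (0, -1) → W = -10
  (-39/11, 2/11) → W = -136/11
  (10, 54) → W = 580
The feasible region is unbounded (it extends along (1, 7), (-7, 6)), but W strictly increases along every unbounded feasible direction, so there is no improving ray and the minimum is attained at a vertex.

At the optimal vertex, p + 3q = -3 and -6p - 7q = 20.
Solving simultaneously gives p = -39/11, q = 2/11.

p = -39/11, q = 2/11, minimum W = -136/11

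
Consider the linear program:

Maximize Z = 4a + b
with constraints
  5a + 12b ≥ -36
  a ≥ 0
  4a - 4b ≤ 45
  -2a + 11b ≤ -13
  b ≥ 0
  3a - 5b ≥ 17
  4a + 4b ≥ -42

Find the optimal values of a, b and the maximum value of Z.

a = 443/36, b = 19/18, maximum Z = 905/18

Corner points and Z = 4a + b:
  (443/36, 19/18) → Z = 905/18
  (45/4, 0) → Z = 45
  (13/2, 0) → Z = 26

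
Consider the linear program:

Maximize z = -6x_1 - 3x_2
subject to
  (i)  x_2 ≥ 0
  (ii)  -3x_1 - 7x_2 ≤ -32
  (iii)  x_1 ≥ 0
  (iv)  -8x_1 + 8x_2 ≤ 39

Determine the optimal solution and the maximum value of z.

Corner points and z = -6x_1 - 3x_2:
  (32/3, 0) → z = -64
  (0, 32/7) → z = -96/7
  (0, 39/8) → z = -117/8
The feasible region is unbounded (it extends along (1, 1), (1, 0)), but z strictly decreases along every unbounded feasible direction, so there is no improving ray and the maximum is attained at a vertex.

The optimum lies where -3x_1 - 7x_2 = -32 and x_1 = 0.
Solving simultaneously gives x_1 = 0, x_2 = 32/7.

x_1 = 0, x_2 = 32/7, maximum z = -96/7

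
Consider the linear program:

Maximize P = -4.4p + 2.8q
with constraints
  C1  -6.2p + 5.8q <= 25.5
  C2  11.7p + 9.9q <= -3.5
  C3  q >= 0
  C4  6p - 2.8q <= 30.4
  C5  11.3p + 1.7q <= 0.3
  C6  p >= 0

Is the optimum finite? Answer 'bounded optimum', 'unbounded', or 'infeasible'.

infeasible

The boundaries -6.2p + 5.8q = 25.5 and 11.7p + 9.9q = -3.5 meet at (-27275/12924, 27665/12924), but that point violates p ≥ 0. Every candidate vertex is excluded by some other constraint, so the feasible region is empty.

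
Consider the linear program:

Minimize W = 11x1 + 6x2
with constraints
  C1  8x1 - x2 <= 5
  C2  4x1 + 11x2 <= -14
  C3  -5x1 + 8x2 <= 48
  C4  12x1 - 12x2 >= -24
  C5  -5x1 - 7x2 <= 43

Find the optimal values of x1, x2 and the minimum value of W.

At the optimal vertex, 12x1 - 12x2 = -24 and -5x1 - 7x2 = 43.
Solving simultaneously gives x1 = -19/4, x2 = -11/4.

x1 = -19/4, x2 = -11/4, minimum W = -275/4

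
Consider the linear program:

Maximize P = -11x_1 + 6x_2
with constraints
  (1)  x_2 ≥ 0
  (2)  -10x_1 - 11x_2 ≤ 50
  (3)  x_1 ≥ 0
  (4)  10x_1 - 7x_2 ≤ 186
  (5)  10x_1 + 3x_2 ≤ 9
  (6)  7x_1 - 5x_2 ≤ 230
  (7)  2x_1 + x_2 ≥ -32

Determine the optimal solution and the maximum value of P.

Vertices and P = -11x_1 + 6x_2:
  (0, 0) → P = 0
  (9/10, 0) → P = -99/10
  (0, 3) → P = 18

The optimum lies where x_1 = 0 and 10x_1 + 3x_2 = 9.
Solving simultaneously gives x_1 = 0, x_2 = 3.

x_1 = 0, x_2 = 3, maximum P = 18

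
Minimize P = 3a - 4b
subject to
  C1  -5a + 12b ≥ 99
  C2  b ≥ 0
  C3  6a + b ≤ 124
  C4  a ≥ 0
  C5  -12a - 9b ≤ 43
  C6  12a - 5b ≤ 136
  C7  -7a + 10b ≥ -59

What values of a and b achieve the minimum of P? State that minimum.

Corner points and P = 3a - 4b:
  (0, 33/4) → P = -33
  (2127/119, 1868/119) → P = -1091/119
  (0, 124) → P = -496
  (18, 16) → P = -10

a = 0, b = 124, minimum P = -496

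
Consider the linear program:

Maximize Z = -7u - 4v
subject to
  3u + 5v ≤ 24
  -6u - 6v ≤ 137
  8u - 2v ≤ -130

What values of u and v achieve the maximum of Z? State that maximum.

Feasible corners and Z = -7u - 4v:
  (-829/12, 185/4) → Z = 3583/12
  (-301/23, 291/23) → Z = 41
  (-527/30, -79/15) → Z = 4321/30

u = -829/12, v = 185/4, maximum Z = 3583/12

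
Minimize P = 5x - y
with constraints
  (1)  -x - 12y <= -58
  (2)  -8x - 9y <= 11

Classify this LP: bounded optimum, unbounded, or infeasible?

unbounded

From the feasible point (-218/29, 475/87), moving in the direction (-9, 8) keeps every constraint satisfied while P decreases without bound.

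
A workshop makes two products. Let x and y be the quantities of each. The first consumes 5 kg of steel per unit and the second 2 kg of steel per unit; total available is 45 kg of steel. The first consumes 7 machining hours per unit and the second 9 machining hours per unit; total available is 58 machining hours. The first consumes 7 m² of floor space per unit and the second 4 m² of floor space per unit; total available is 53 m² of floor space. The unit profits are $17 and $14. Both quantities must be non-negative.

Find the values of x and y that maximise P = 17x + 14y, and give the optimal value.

Feasible corners and P = 17x + 14y:
  (0, 0) → P = 0
  (0, 58/9) → P = 812/9
  (53/7, 0) → P = 901/7
  (7, 1) → P = 133

At the optimal vertex, 7x + 9y = 58 and 7x + 4y = 53.
Solving simultaneously gives x = 7, y = 1.

x = 7, y = 1, maximum P = 133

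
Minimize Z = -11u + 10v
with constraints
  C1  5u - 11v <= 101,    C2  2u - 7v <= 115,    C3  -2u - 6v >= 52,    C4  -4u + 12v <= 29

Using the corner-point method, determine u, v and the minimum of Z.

Feasible corners and Z = -11u + 10v:
  (-558/13, -373/13) → Z = 2408/13
  (17/26, -231/26) → Z = -2497/26
  (-1583/4, -259/2) → Z = 12233/4
  (-133/8, -25/8) → Z = 1213/8

At the optimal vertex, 5u - 11v = 101 and -2u - 6v = 52.
Solving simultaneously gives u = 17/26, v = -231/26.

u = 17/26, v = -231/26, minimum Z = -2497/26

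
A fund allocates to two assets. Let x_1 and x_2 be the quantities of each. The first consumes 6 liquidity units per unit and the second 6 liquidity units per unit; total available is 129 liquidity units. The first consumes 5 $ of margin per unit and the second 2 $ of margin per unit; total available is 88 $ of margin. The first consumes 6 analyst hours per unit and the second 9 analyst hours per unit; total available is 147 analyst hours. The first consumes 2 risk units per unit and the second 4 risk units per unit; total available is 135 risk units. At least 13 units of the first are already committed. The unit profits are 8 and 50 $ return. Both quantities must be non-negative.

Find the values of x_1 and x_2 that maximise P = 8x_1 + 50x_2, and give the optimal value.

Corner points and P = 8x_1 + 50x_2:
  (88/5, 0) → P = 704/5
  (13, 0) → P = 104
  (166/11, 69/11) → P = 4778/11
  (13, 23/3) → P = 1462/3

At the optimal vertex, 6x_1 + 9x_2 = 147 and x_1 = 13.
Solving simultaneously gives x_1 = 13, x_2 = 23/3.

x_1 = 13, x_2 = 23/3, maximum P = 1462/3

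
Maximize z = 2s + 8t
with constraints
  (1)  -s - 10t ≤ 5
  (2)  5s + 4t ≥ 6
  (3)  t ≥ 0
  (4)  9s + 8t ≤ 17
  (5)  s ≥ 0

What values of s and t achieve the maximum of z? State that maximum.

s = 0, t = 17/8, maximum z = 17

Extreme points and z = 2s + 8t:
  (6/5, 0) → z = 12/5
  (0, 3/2) → z = 12
  (17/9, 0) → z = 34/9
  (0, 17/8) → z = 17

At the optimal vertex, 9s + 8t = 17 and s = 0.
Solving simultaneously gives s = 0, t = 17/8.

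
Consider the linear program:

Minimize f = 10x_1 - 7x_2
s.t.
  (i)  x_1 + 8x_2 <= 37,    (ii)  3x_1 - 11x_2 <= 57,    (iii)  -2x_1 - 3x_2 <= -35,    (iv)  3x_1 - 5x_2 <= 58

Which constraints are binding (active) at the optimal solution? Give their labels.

Corner points and f = 10x_1 - 7x_2:
  (13, 3) → f = 109
  (649/29, 53/29) → f = 211
  (556/31, -9/31) → f = 5623/31
  (353/18, 1/6) → f = 3509/18

The minimum is at (13, 3). Substituting into each constraint, equality holds for (i) and (iii); the remaining constraints have slack.

(i) and (iii)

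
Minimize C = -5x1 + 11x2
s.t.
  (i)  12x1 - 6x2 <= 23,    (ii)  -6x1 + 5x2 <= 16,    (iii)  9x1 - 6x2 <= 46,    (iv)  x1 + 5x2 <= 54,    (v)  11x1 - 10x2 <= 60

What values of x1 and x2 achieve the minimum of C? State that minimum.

x1 = -92, x2 = -536/5, minimum C = -3596/5

Feasible corners and C = -5x1 + 11x2:
  (439/66, 625/66) → C = 780/11
  (-65/27, -467/54) → C = -4487/54
  (38/7, 68/7) → C = 558/7
  (-92, -536/5) → C = -3596/5

At the optimal vertex, -6x1 + 5x2 = 16 and 11x1 - 10x2 = 60.
Solving simultaneously gives x1 = -92, x2 = -536/5.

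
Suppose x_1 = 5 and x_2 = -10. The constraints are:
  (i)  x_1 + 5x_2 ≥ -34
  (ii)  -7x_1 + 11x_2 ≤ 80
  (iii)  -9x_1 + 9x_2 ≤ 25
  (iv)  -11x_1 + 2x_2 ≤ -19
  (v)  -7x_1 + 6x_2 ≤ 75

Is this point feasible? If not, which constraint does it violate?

Constraint (i): x_1 + 5x_2 = -45, which is not ≥ -34. All other constraints are satisfied.

not feasible — violates (i)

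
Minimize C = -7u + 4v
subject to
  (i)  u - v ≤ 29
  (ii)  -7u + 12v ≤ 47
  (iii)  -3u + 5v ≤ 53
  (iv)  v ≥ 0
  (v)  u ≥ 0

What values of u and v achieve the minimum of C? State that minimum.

Vertices and C = -7u + 4v:
  (79, 50) → C = -353
  (29, 0) → C = -203
  (0, 47/12) → C = 47/3
  (0, 0) → C = 0

The binding constraints are u - v = 29 and -7u + 12v = 47.
Solving simultaneously gives u = 79, v = 50.

u = 79, v = 50, minimum C = -353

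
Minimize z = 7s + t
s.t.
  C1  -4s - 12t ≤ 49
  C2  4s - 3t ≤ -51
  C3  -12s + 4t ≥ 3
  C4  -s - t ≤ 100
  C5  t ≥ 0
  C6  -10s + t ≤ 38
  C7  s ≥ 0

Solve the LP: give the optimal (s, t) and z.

s = 0, t = 17, minimum z = 17

Feasible corners and z = 7s + t:
  (39/4, 30) → z = 393/4
  (0, 17) → z = 17
  (0, 38) → z = 38
The feasible region is unbounded (it extends along (1, 3), (1, 10)), but z strictly increases along every unbounded feasible direction, so there is no improving ray and the minimum is attained at a vertex.

The binding constraints are 4s - 3t = -51 and s = 0.
Solving simultaneously gives s = 0, t = 17.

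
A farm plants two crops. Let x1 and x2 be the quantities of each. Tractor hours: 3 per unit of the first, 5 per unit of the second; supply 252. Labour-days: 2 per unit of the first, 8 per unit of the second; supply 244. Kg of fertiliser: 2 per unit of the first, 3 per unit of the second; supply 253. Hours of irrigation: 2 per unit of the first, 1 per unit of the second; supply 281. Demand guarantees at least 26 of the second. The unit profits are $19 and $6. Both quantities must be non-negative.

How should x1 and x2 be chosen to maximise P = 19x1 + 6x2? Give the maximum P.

x1 = 18, x2 = 26, maximum P = 498

Feasible corners and P = 19x1 + 6x2:
  (0, 61/2) → P = 183
  (0, 26) → P = 156
  (18, 26) → P = 498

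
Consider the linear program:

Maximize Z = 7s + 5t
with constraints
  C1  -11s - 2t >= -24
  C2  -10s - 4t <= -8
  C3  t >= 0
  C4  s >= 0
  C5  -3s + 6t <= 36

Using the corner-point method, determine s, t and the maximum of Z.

s = 1, t = 13/2, maximum Z = 79/2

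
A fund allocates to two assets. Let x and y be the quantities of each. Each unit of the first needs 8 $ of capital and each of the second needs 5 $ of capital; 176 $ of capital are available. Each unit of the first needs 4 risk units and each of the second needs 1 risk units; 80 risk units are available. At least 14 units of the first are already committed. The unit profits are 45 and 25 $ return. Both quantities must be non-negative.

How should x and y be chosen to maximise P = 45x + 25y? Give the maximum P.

x = 56/3, y = 16/3, maximum P = 2920/3

Feasible corners and P = 45x + 25y:
  (20, 0) → P = 900
  (14, 0) → P = 630
  (56/3, 16/3) → P = 2920/3
  (14, 64/5) → P = 950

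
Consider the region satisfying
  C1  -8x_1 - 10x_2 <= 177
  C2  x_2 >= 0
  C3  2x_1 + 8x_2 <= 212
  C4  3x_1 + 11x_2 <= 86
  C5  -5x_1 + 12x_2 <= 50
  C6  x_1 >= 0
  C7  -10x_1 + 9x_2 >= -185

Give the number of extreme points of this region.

Intersecting each pair of boundary lines and keeping only the points that satisfy every inequality leaves:
  (0, 0)
  (37/2, 0)
  (482/91, 580/91)
  (2809/137, 305/137)
  (0, 25/6)

5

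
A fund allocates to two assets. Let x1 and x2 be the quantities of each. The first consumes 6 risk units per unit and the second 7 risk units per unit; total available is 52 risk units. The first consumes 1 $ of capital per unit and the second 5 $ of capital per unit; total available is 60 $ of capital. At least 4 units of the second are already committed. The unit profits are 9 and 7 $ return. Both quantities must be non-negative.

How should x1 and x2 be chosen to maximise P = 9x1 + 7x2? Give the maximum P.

x1 = 4, x2 = 4, maximum P = 64

At the optimal vertex, 6x1 + 7x2 = 52 and x2 = 4.
Solving simultaneously gives x1 = 4, x2 = 4.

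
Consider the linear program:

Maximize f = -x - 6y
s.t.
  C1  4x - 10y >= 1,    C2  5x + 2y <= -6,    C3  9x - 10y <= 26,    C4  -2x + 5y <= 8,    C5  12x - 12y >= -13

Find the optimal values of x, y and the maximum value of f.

x = -221/6, y = -143/4, maximum f = 754/3

Feasible corners and f = -x - 6y:
  (-1, -1/2) → f = 4
  (-71/36, -8/9) → f = 263/36
  (-2/17, -46/17) → f = 278/17
  (-221/6, -143/4) → f = 754/3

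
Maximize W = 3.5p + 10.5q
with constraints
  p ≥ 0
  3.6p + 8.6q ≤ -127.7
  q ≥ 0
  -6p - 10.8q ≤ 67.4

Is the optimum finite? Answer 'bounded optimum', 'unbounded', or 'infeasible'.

The boundaries p = 0 and q = 0 meet at (0, 0), but that point violates 3.6p + 8.6q ≤ -127.7. Every candidate vertex is excluded by some other constraint, so the feasible region is empty.

infeasible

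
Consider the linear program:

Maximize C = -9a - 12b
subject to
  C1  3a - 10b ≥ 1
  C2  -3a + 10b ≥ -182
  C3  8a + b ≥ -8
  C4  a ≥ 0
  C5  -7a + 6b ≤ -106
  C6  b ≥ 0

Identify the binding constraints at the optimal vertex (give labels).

Vertices and C = -9a - 12b:
  (527/26, 311/52) → C = -6609/26
  (182/3, 0) → C = -546
  (106/7, 0) → C = -954/7
The feasible region is unbounded (it extends along (10, 3)), but C strictly decreases along every unbounded feasible direction, so there is no improving ray and the maximum is attained at a vertex.

The maximum is at (106/7, 0). Substituting into each constraint, equality holds for C5 and C6; the remaining constraints have slack.

C5 and C6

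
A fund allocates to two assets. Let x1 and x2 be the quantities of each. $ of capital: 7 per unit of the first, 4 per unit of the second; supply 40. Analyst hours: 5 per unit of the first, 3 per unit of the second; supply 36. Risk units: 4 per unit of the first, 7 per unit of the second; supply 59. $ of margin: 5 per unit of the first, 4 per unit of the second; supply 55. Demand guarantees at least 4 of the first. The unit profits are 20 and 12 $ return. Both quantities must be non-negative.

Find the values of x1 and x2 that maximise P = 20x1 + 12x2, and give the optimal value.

Feasible corners and P = 20x1 + 12x2:
  (40/7, 0) → P = 800/7
  (4, 0) → P = 80
  (4, 3) → P = 116

The optimum lies where 7x1 + 4x2 = 40 and x1 = 4.
Solving simultaneously gives x1 = 4, x2 = 3.

x1 = 4, x2 = 3, maximum P = 116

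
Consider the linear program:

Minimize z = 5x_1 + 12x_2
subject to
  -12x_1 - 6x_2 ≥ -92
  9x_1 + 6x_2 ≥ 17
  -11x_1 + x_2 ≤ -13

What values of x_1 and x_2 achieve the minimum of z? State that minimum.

x_1 = 25, x_2 = -104/3, minimum z = -291

The optimum lies where -12x_1 - 6x_2 = -92 and 9x_1 + 6x_2 = 17.
Solving simultaneously gives x_1 = 25, x_2 = -104/3.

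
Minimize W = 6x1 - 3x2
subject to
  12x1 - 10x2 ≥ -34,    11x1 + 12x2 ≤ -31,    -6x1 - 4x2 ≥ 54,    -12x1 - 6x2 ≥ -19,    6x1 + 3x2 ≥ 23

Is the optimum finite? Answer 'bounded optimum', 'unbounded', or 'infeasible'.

Constraints -12x1 - 6x2 ≥ -19 and 6x1 + 3x2 ≥ 23 have parallel boundaries but demand opposite sides — no point can satisfy both, so the region is empty.

infeasible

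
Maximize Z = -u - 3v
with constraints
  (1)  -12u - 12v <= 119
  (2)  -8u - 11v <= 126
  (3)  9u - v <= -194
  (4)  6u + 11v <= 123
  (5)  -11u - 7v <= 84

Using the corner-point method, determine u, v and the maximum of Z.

u = -721/37, v = 689/37, maximum Z = -1346/37

Vertices and Z = -u - 3v:
  (-2011/105, 757/35) → Z = -686/15
  (-721/37, 689/37) → Z = -1346/37
  (-1785/79, 1857/79) → Z = -3786/79

The optimum lies where 9u - v = -194 and -11u - 7v = 84.
Solving simultaneously gives u = -721/37, v = 689/37.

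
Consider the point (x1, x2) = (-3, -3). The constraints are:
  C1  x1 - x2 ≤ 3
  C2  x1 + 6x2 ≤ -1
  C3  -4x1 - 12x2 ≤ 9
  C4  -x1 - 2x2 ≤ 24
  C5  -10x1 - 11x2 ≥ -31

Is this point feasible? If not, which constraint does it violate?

not feasible — violates C3

Constraint C3: -4x1 - 12x2 = 48, which is not ≤ 9. All other constraints are satisfied.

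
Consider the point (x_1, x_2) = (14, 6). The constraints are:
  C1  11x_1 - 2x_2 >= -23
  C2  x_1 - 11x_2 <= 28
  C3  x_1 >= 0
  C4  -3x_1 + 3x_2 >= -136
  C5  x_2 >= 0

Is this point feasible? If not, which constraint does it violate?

feasible

C1: 142 ≥ -23 ✓
C2: -52 ≤ 28 ✓
C3: 14 ≥ 0 ✓
C4: -24 ≥ -136 ✓
C5: 6 ≥ 0 ✓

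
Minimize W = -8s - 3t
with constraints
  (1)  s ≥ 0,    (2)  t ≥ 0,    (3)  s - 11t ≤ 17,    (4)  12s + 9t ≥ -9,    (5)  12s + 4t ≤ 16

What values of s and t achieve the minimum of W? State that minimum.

Corner points and W = -8s - 3t:
  (0, 0) → W = 0
  (0, 4) → W = -12
  (4/3, 0) → W = -32/3

At the optimal vertex, s = 0 and 12s + 4t = 16.
Solving simultaneously gives s = 0, t = 4.

s = 0, t = 4, minimum W = -12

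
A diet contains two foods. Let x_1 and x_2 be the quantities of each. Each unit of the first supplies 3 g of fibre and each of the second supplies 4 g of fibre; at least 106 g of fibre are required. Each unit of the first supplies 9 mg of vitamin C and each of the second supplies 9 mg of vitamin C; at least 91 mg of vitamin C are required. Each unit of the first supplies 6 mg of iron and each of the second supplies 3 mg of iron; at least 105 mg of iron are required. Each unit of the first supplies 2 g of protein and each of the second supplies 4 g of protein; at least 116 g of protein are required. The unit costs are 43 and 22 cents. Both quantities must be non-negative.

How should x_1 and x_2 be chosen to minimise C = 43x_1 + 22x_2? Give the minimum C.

x_1 = 4, x_2 = 27, minimum C = 766

Feasible corners and C = 43x_1 + 22x_2:
  (0, 35) → C = 770
  (58, 0) → C = 2494
  (4, 27) → C = 766
The feasible region is unbounded (it extends along (0, 1), (1, 0)), but C strictly increases along every unbounded feasible direction, so there is no improving ray and the minimum is attained at a vertex.

The optimum lies where 6x_1 + 3x_2 = 105 and 2x_1 + 4x_2 = 116.
Solving simultaneously gives x_1 = 4, x_2 = 27.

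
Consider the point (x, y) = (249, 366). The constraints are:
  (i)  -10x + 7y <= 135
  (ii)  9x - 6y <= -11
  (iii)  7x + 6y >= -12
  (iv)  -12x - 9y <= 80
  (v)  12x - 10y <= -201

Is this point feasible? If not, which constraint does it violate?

not feasible — violates (ii)

Constraint (ii): 9x - 6y = 45, which is not ≤ -11. All other constraints are satisfied.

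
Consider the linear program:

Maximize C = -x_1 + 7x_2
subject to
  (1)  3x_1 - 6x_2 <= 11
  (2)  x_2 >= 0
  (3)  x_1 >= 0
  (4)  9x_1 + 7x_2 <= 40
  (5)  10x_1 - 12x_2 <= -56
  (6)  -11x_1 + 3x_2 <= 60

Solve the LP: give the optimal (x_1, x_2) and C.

x_1 = 0, x_2 = 40/7, maximum C = 40

Extreme points and C = -x_1 + 7x_2:
  (0, 40/7) → C = 40
  (0, 14/3) → C = 98/3
  (44/89, 452/89) → C = 3120/89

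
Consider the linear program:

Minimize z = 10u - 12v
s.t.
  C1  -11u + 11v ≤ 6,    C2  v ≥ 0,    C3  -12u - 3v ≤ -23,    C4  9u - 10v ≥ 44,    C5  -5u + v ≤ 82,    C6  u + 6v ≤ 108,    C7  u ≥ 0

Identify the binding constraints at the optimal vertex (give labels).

Extreme points and z = 10u - 12v:
  (44/9, 0) → z = 440/9
  (108, 0) → z = 1080
  (21, 29/2) → z = 36

The minimum is at (21, 29/2). Substituting into each constraint, equality holds for C4 and C6; the remaining constraints have slack.

C4 and C6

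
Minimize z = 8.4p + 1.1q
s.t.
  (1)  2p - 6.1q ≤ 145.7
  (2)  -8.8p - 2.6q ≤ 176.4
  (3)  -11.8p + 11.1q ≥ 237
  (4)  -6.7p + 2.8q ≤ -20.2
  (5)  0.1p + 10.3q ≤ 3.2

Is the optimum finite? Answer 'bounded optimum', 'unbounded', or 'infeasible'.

The boundaries 2p - 6.1q = 145.7 and -6.7p + 2.8q = -20.2 meet at (-28474/3527, -93579/3527), but that point violates -11.8p + 11.1q ≥ 237. Every candidate vertex is excluded by some other constraint, so the feasible region is empty.

infeasible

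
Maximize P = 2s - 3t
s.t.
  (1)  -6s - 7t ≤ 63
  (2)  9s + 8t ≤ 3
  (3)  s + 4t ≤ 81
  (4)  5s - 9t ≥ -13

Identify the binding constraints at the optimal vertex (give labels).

Extreme points and P = 2s - 3t:
  (35, -39) → P = 187
  (-658/89, -237/89) → P = -605/89
  (-7/11, 12/11) → P = -50/11

The maximum is at (35, -39). Substituting into each constraint, equality holds for (1) and (2); the remaining constraints have slack.

(1) and (2)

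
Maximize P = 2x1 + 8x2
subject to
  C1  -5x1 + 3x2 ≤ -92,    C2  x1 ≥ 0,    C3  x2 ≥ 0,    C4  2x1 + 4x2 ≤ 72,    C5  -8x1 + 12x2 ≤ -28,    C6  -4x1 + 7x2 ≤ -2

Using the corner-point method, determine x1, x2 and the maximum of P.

Feasible corners and P = 2x1 + 8x2:
  (92/5, 0) → P = 184/5
  (292/13, 88/13) → P = 1288/13
  (36, 0) → P = 72

The binding constraints are -5x1 + 3x2 = -92 and 2x1 + 4x2 = 72.
Solving simultaneously gives x1 = 292/13, x2 = 88/13.

x1 = 292/13, x2 = 88/13, maximum P = 1288/13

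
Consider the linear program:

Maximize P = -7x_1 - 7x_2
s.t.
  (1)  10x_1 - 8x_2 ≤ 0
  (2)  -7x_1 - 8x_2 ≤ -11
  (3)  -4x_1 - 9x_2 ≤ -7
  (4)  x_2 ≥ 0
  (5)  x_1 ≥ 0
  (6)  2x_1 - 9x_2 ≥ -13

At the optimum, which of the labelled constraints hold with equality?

Vertices and P = -7x_1 - 7x_2:
  (11/17, 55/68) → P = -693/68
  (52/37, 65/37) → P = -819/37
  (0, 11/8) → P = -77/8
  (0, 13/9) → P = -91/9

The maximum is at (0, 11/8). Substituting into each constraint, equality holds for (2) and (5); the remaining constraints have slack.

(2) and (5)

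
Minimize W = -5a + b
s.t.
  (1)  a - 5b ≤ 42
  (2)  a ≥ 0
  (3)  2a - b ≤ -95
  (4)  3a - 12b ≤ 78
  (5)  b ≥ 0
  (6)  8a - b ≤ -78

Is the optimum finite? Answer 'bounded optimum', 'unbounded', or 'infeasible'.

bounded optimum

Corner points and W = -5a + b:
  (0, 95) → W = 95
  (17/6, 302/3) → W = 173/2
The feasible region has finitely many vertices and no improving ray; the minimum is 173/2 at (17/6, 302/3).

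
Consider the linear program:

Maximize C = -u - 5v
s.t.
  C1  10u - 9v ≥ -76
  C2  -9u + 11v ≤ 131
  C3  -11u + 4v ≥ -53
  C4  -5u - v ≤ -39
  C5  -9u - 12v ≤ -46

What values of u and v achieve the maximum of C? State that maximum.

u = 209/31, v = 164/31, maximum C = -1029/31

Corner points and C = -u - 5v:
  (343/29, 626/29) → C = -3473/29
  (5, 14) → C = -75
  (1107/85, 1918/85) → C = -10697/85
  (209/31, 164/31) → C = -1029/31

The optimum lies where -11u + 4v = -53 and -5u - v = -39.
Solving simultaneously gives u = 209/31, v = 164/31.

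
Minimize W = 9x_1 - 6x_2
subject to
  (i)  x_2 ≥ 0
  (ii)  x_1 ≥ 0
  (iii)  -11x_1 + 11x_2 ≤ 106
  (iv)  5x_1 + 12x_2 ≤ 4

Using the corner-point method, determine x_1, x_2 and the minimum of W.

x_1 = 0, x_2 = 1/3, minimum W = -2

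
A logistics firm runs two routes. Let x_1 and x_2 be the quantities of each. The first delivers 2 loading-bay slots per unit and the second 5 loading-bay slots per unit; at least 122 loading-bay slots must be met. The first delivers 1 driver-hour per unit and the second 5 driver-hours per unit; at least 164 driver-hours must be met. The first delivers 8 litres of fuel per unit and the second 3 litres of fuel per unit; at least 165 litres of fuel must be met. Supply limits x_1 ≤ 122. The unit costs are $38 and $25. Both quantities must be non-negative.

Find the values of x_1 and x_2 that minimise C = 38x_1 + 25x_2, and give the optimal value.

x_1 = 9, x_2 = 31, minimum C = 1117

Vertices and C = 38x_1 + 25x_2:
  (0, 55) → C = 1375
  (9, 31) → C = 1117
  (122, 42/5) → C = 4846
The feasible region is unbounded (it extends along (0, 1)), but C strictly increases along every unbounded feasible direction, so there is no improving ray and the minimum is attained at a vertex.

The optimum lies where x_1 + 5x_2 = 164 and 8x_1 + 3x_2 = 165.
Solving simultaneously gives x_1 = 9, x_2 = 31.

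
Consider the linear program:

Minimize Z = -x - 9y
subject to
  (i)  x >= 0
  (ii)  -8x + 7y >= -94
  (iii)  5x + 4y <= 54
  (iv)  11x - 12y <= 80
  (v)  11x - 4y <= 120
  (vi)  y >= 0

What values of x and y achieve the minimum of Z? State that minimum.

Vertices and Z = -x - 9y:
  (0, 27/2) → Z = -243/2
  (0, 0) → Z = 0
  (121/13, 97/52) → Z = -1357/52
  (80/11, 0) → Z = -80/11

The binding constraints are x = 0 and 5x + 4y = 54.
Solving simultaneously gives x = 0, y = 27/2.

x = 0, y = 27/2, minimum Z = -243/2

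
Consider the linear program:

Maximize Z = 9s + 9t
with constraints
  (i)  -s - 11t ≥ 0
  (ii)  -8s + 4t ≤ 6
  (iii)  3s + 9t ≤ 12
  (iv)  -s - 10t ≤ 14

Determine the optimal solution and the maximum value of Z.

s = 82/7, t = -18/7, maximum Z = 576/7

Vertices and Z = 9s + 9t:
  (-33/46, 3/46) → Z = -135/23
  (11/2, -1/2) → Z = 45
  (-29/21, -53/42) → Z = -333/14
  (82/7, -18/7) → Z = 576/7

The optimum lies where 3s + 9t = 12 and -s - 10t = 14.
Solving simultaneously gives s = 82/7, t = -18/7.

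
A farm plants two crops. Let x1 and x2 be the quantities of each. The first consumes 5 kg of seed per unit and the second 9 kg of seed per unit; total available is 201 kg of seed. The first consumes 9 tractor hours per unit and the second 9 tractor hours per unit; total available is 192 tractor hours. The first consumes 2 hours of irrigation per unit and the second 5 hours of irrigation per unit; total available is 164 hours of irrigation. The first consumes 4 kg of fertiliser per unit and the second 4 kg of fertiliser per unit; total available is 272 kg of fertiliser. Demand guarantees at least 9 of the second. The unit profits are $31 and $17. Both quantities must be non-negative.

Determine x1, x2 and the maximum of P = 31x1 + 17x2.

x1 = 37/3, x2 = 9, maximum P = 1606/3

Corner points and P = 31x1 + 17x2:
  (0, 64/3) → P = 1088/3
  (0, 9) → P = 153
  (37/3, 9) → P = 1606/3

The optimum lies where 9x1 + 9x2 = 192 and x2 = 9.
Solving simultaneously gives x1 = 37/3, x2 = 9.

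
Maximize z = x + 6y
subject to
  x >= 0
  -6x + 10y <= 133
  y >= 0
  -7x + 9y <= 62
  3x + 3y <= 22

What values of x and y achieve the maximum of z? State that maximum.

x = 1/4, y = 85/12, maximum z = 171/4

The binding constraints are -7x + 9y = 62 and 3x + 3y = 22.
Solving simultaneously gives x = 1/4, y = 85/12.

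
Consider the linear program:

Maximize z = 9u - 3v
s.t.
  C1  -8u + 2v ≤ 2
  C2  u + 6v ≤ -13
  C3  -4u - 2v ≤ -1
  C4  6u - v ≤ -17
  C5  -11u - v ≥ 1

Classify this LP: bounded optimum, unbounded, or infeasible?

infeasible

The boundaries -8u + 2v = 2 and 6u - v = -17 meet at (-8, -31), but that point violates -4u - 2v ≤ -1. Every candidate vertex is excluded by some other constraint, so the feasible region is empty.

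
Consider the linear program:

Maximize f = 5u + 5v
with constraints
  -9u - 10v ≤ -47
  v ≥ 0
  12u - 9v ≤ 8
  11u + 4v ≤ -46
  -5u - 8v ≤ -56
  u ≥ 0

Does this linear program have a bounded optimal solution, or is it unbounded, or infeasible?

The boundaries -9u - 10v = -47 and 11u + 4v = -46 meet at (-324/37, 931/74), but that point violates u ≥ 0. Every candidate vertex is excluded by some other constraint, so the feasible region is empty.

infeasible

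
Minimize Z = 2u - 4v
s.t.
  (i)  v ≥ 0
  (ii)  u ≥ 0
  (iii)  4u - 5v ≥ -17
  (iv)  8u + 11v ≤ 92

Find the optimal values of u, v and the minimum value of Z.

u = 13/4, v = 6, minimum Z = -35/2

Extreme points and Z = 2u - 4v:
  (0, 0) → Z = 0
  (23/2, 0) → Z = 23
  (0, 17/5) → Z = -68/5
  (13/4, 6) → Z = -35/2

The optimum lies where 4u - 5v = -17 and 8u + 11v = 92.
Solving simultaneously gives u = 13/4, v = 6.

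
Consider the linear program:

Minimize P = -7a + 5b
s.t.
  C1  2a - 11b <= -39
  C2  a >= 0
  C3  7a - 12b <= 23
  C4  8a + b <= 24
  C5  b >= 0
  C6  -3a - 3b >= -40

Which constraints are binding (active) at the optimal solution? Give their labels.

Vertices and P = -7a + 5b:
  (0, 39/11) → P = 195/11
  (5/2, 4) → P = 5/2
  (0, 40/3) → P = 200/3
  (32/21, 248/21) → P = 1016/21

The minimum is at (5/2, 4). Substituting into each constraint, equality holds for C1 and C4; the remaining constraints have slack.

C1 and C4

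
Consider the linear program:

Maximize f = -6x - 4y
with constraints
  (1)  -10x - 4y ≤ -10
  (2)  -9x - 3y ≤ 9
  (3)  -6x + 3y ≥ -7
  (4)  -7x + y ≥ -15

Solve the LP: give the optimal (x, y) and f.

Corner points and f = -6x - 4y:
  (-11, 30) → f = -54
  (29/27, -5/27) → f = -154/27
  (38/15, 41/15) → f = -392/15
The feasible region is unbounded (it extends along (-1, 3), (1, 7)), but f strictly decreases along every unbounded feasible direction, so there is no improving ray and the maximum is attained at a vertex.

The binding constraints are -10x - 4y = -10 and -6x + 3y = -7.
Solving simultaneously gives x = 29/27, y = -5/27.

x = 29/27, y = -5/27, maximum f = -154/27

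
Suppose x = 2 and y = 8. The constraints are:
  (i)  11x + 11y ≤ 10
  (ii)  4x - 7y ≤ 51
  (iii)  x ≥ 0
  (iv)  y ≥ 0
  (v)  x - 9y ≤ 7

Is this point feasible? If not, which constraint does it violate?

not feasible — violates (i)

Constraint (i): 11x + 11y = 110, which is not ≤ 10. All other constraints are satisfied.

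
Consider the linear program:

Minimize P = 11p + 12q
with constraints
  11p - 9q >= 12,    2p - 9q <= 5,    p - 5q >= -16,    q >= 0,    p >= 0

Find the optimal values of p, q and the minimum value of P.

p = 12/11, q = 0, minimum P = 12

Extreme points and P = 11p + 12q:
  (102/23, 94/23) → P = 2250/23
  (12/11, 0) → P = 12
  (169, 37) → P = 2303
  (5/2, 0) → P = 55/2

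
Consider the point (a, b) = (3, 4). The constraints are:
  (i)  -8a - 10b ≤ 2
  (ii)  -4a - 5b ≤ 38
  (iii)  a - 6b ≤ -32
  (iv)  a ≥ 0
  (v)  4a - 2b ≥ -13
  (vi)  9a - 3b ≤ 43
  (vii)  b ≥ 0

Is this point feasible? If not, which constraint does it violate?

Constraint (iii): a - 6b = -21, which is not ≤ -32. All other constraints are satisfied.

not feasible — violates (iii)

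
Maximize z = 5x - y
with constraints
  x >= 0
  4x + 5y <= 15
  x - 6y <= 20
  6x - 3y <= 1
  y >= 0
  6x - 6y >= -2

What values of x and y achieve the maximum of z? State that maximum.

x = 2/3, y = 1, maximum z = 7/3

Corner points and z = 5x - y:
  (0, 0) → z = 0
  (0, 1/3) → z = -1/3
  (1/6, 0) → z = 5/6
  (2/3, 1) → z = 7/3

The optimum lies where 6x - 3y = 1 and 6x - 6y = -2.
Solving simultaneously gives x = 2/3, y = 1.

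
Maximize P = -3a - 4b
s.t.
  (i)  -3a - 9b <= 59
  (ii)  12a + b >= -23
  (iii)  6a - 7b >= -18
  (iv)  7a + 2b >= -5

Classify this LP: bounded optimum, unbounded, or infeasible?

bounded optimum

Feasible corners and P = -3a - 4b:
  (73/57, -398/57) → P = 1373/57
  (-71/61, 96/61) → P = -171/61
The feasible region has finitely many vertices and no improving ray; the maximum is 1373/57 at (73/57, -398/57).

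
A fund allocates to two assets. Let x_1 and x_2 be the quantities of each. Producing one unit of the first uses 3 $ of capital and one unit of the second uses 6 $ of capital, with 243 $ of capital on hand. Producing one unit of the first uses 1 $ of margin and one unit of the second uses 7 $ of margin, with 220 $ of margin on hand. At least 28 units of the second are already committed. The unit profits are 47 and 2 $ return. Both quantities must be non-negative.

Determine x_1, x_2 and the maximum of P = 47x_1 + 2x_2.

Feasible corners and P = 47x_1 + 2x_2:
  (0, 220/7) → P = 440/7
  (0, 28) → P = 56
  (24, 28) → P = 1184

The binding constraints are x_1 + 7x_2 = 220 and x_2 = 28.
Solving simultaneously gives x_1 = 24, x_2 = 28.

x_1 = 24, x_2 = 28, maximum P = 1184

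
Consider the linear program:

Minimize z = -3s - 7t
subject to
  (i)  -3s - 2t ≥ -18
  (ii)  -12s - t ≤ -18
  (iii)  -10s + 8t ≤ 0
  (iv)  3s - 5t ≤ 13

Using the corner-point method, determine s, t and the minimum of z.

s = 36/11, t = 45/11, minimum z = -423/11

Feasible corners and z = -3s - 7t:
  (36/11, 45/11) → z = -423/11
  (116/21, 5/7) → z = -151/7
  (72/53, 90/53) → z = -846/53
  (103/63, -34/21) → z = 45/7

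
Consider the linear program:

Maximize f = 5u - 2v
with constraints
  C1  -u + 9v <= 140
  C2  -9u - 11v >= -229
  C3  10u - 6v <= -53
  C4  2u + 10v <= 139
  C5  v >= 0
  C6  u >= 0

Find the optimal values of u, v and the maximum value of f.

Feasible corners and f = 5u - 2v:
  (19/7, 187/14) → f = -92/7
  (0, 53/6) → f = -53/3
  (0, 139/10) → f = -139/5

The optimum lies where 10u - 6v = -53 and 2u + 10v = 139.
Solving simultaneously gives u = 19/7, v = 187/14.

u = 19/7, v = 187/14, maximum f = -92/7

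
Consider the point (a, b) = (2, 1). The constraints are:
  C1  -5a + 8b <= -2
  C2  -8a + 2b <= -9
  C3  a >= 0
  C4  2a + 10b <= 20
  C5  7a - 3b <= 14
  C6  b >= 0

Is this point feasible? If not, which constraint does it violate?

feasible

C1: -2 ≤ -2 ✓
C2: -14 ≤ -9 ✓
C3: 2 ≥ 0 ✓
C4: 14 ≤ 20 ✓
C5: 11 ≤ 14 ✓
C6: 1 ≥ 0 ✓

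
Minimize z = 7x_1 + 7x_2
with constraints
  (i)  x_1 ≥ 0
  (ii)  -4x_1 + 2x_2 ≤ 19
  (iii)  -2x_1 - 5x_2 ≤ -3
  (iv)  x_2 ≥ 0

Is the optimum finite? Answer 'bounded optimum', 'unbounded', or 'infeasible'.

bounded optimum

Feasible corners and z = 7x_1 + 7x_2:
  (0, 19/2) → z = 133/2
  (0, 3/5) → z = 21/5
  (3/2, 0) → z = 21/2
The feasible region has finitely many vertices and no improving ray; the minimum is 21/5 at (0, 3/5).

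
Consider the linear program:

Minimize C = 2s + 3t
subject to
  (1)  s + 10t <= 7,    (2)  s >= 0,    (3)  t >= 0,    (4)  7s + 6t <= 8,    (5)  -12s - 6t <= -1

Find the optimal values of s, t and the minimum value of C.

s = 1/12, t = 0, minimum C = 1/6

Extreme points and C = 2s + 3t:
  (0, 7/10) → C = 21/10
  (19/32, 41/64) → C = 199/64
  (0, 1/6) → C = 1/2
  (8/7, 0) → C = 16/7
  (1/12, 0) → C = 1/6

The binding constraints are t = 0 and -12s - 6t = -1.
Solving simultaneously gives s = 1/12, t = 0.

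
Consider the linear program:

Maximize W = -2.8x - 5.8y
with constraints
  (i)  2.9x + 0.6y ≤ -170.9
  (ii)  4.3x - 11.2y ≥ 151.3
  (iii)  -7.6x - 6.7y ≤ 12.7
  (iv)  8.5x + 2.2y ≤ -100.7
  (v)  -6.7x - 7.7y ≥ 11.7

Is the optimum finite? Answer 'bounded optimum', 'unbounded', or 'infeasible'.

infeasible

The boundaries 2.9x + 0.6y = -170.9 and 4.3x - 11.2y = 151.3 meet at (-91165/1753, -58682/1753), but that point violates -7.6x - 6.7y ≤ 12.7. Every candidate vertex is excluded by some other constraint, so the feasible region is empty.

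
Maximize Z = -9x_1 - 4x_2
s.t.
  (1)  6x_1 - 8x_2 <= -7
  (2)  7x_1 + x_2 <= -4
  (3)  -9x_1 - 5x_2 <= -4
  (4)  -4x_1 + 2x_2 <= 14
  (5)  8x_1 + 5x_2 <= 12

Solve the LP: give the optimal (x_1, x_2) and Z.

x_1 = -31/19, x_2 = 71/19, maximum Z = -5/19

Vertices and Z = -9x_1 - 4x_2:
  (-12/13, 32/13) → Z = -20/13
  (-32/27, 116/27) → Z = -176/27
  (-31/19, 71/19) → Z = -5/19
  (-23/18, 40/9) → Z = -113/18

At the optimal vertex, -9x_1 - 5x_2 = -4 and -4x_1 + 2x_2 = 14.
Solving simultaneously gives x_1 = -31/19, x_2 = 71/19.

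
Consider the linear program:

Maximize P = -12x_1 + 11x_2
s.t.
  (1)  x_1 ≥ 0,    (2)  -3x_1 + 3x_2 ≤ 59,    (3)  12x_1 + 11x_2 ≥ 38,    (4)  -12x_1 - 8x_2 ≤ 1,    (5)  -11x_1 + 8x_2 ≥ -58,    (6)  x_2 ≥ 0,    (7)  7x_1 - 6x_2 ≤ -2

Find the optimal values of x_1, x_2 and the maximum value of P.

x_1 = 0, x_2 = 59/3, maximum P = 649/3

Vertices and P = -12x_1 + 11x_2:
  (0, 59/3) → P = 649/3
  (0, 38/11) → P = 38
  (646/9, 823/9) → P = 1301/9
  (206/149, 290/149) → P = 718/149
  (182/5, 214/5) → P = 34

At the optimal vertex, x_1 = 0 and -3x_1 + 3x_2 = 59.
Solving simultaneously gives x_1 = 0, x_2 = 59/3.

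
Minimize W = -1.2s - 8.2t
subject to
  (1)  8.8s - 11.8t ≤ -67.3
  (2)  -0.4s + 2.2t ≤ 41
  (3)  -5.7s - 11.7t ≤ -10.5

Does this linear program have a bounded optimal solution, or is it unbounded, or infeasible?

bounded optimum

Corner points and W = -1.2s - 8.2t:
  (16787/732, 8347/366) → W = -196294/915
  (-22117/5674, 15867/5674) → W = -103569/5674
  (-7610/287, 3965/287) → W = -23381/287
The feasible region has finitely many vertices and no improving ray; the minimum is -196294/915 at (16787/732, 8347/366).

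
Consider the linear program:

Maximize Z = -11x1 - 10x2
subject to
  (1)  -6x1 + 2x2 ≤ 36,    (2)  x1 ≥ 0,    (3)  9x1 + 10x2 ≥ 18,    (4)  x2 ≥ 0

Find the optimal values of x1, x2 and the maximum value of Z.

x1 = 0, x2 = 9/5, maximum Z = -18

Extreme points and Z = -11x1 - 10x2:
  (0, 18) → Z = -180
  (0, 9/5) → Z = -18
  (2, 0) → Z = -22
The feasible region is unbounded (it extends along (1, 3), (1, 0)), but Z strictly decreases along every unbounded feasible direction, so there is no improving ray and the maximum is attained at a vertex.

The optimum lies where x1 = 0 and 9x1 + 10x2 = 18.
Solving simultaneously gives x1 = 0, x2 = 9/5.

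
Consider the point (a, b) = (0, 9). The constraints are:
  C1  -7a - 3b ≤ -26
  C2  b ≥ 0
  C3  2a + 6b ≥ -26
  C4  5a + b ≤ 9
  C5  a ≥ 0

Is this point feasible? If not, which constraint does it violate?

C1: -27 ≤ -26 ✓
C2: 9 ≥ 0 ✓
C3: 54 ≥ -26 ✓
C4: 9 ≤ 9 ✓
C5: 0 ≥ 0 ✓

feasible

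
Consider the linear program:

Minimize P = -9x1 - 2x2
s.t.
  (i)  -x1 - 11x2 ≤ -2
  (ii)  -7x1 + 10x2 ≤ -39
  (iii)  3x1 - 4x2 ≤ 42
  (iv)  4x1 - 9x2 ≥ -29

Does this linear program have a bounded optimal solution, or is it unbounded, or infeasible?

bounded optimum

Vertices and P = -9x1 - 2x2:
  (449/87, -25/87) → P = -3991/87
  (470/37, -36/37) → P = -4158/37
  (641/23, 359/23) → P = -6487/23
  (494/11, 255/11) → P = -4956/11
The feasible region has finitely many vertices and no improving ray; the minimum is -4956/11 at (494/11, 255/11).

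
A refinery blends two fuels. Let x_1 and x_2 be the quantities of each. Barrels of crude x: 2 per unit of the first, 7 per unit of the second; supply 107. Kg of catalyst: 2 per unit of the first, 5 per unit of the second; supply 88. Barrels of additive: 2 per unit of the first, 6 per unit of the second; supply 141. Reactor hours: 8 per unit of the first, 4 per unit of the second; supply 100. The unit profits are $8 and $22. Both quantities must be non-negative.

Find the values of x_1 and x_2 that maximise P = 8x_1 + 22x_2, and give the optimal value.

x_1 = 17/3, x_2 = 41/3, maximum P = 346

Vertices and P = 8x_1 + 22x_2:
  (0, 0) → P = 0
  (0, 107/7) → P = 2354/7
  (25/2, 0) → P = 100
  (17/3, 41/3) → P = 346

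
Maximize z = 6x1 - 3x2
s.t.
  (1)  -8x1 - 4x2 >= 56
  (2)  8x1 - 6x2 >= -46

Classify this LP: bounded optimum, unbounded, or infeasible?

From the feasible point (-13/2, -1), moving in the direction (4, -8) keeps every constraint satisfied while z increases without bound.

unbounded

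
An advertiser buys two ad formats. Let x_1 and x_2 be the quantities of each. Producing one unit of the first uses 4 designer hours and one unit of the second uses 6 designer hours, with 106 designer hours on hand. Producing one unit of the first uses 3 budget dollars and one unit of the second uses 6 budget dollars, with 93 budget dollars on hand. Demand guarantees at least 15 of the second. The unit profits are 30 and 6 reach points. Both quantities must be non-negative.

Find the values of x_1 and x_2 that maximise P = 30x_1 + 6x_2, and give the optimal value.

Feasible corners and P = 30x_1 + 6x_2:
  (0, 31/2) → P = 93
  (0, 15) → P = 90
  (1, 15) → P = 120

x_1 = 1, x_2 = 15, maximum P = 120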